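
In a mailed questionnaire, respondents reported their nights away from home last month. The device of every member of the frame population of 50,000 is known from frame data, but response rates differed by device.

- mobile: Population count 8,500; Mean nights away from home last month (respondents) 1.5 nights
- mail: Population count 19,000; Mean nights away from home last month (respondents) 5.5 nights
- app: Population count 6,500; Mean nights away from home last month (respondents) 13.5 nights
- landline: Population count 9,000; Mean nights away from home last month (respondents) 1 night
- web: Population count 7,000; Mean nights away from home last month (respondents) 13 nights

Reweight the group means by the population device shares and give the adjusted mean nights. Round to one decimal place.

Weight each group's respondent value by its population share:
  mobile: (8,500/50,000) × 1.5 = 0.255
  mail: (19,000/50,000) × 5.5 = 2.09
  app: (6,500/50,000) × 13.5 = 1.755
  landline: (9,000/50,000) × 1 = 0.18
  web: (7,000/50,000) × 13 = 1.82
Post-stratified estimate = 6.1 → 6.1.

6.1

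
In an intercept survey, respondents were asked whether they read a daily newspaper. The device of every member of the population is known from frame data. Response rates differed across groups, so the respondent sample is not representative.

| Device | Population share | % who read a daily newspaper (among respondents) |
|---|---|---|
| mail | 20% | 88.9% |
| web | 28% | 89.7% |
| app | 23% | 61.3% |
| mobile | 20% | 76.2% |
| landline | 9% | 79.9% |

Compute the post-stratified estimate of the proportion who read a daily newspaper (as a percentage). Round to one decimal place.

79.4%

Post-stratification weights by population share, not respondent share:
  mail: 0.2 × 88.9 = 17.78
  web: 0.28 × 89.7 = 25.116
  app: 0.23 × 61.3 = 14.099
  mobile: 0.2 × 76.2 = 15.24
  landline: 0.09 × 79.9 = 7.191
Post-stratified estimate = 79.426 → 79.4%.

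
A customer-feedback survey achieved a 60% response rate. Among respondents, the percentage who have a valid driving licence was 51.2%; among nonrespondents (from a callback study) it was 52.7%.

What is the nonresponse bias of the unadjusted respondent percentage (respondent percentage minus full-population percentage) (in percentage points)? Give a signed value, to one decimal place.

Nonresponse fraction = 1 − 0.6 = 0.4.
Bias = (nonresponse fraction) × (respondent percentage − nonrespondent percentage)
     = 0.4 × (51.2 − 52.7) = 0.4 × -1.5 = -0.6.

-0.6 percentage points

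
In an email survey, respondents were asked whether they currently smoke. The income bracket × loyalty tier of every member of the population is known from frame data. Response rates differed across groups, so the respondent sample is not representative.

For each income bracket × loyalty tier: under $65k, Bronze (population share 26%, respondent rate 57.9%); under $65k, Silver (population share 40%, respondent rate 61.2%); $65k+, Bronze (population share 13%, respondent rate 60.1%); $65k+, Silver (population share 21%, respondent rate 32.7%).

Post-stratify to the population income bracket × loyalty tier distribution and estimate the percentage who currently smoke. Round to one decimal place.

Each cell contributes population-share × respondent value:
  under $65k, Bronze: 0.26 × 57.9 = 15.054
  under $65k, Silver: 0.4 × 61.2 = 24.48
  $65k+, Bronze: 0.13 × 60.1 = 7.813
  $65k+, Silver: 0.21 × 32.7 = 6.867
Post-stratified estimate = 54.214 → 54.2%.

54.2%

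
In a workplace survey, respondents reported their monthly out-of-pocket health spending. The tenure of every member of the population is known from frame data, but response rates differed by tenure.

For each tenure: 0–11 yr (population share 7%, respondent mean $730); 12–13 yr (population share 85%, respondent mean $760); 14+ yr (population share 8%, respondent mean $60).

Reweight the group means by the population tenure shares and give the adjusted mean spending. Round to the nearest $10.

Each cell contributes population-share × respondent value:
  0–11 yr: 0.07 × 730 = 51.1
  12–13 yr: 0.85 × 760 = 646
  14+ yr: 0.08 × 60 = 4.8
Post-stratified estimate = 701.9 → $700.

$700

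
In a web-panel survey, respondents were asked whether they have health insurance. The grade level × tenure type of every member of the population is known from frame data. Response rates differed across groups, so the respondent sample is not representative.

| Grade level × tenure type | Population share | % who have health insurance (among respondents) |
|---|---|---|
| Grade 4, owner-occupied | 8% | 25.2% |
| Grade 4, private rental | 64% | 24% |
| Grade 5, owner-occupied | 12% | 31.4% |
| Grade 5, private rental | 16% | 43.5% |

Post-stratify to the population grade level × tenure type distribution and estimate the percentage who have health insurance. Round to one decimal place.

28.1%

Post-stratification weights by population share, not respondent share:
  Grade 4, owner-occupied: 0.08 × 25.2 = 2.016
  Grade 4, private rental: 0.64 × 24 = 15.36
  Grade 5, owner-occupied: 0.12 × 31.4 = 3.768
  Grade 5, private rental: 0.16 × 43.5 = 6.96
Post-stratified estimate = 28.104 → 28.1%.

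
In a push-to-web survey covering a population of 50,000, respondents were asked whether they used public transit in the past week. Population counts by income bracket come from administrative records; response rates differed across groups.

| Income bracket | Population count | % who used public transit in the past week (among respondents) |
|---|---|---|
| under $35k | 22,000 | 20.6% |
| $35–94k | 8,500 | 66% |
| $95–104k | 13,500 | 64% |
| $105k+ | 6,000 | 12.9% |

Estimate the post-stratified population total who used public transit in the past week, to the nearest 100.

Apply each group's respondent rate to its population count:
  under $35k: 22,000 × 20.6% = 4532
  $35–94k: 8,500 × 66% = 5610
  $95–104k: 13,500 × 64% = 8640
  $105k+: 6,000 × 12.9% = 774
Estimated total = 19,556 → 19,600.

19,600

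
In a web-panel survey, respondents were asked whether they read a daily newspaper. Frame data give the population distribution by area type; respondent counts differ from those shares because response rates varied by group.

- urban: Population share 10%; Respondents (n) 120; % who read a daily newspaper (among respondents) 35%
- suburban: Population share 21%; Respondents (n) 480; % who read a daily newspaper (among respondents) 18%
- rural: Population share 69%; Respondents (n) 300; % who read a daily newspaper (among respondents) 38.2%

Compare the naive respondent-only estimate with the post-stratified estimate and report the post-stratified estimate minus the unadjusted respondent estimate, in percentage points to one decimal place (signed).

Without adjustment, the pooled respondent share is:
  (120/900)×35 + (480/900)×18 + (300/900)×38.2 = 27%
Reweighting by population area type shares:
  0.1×35 + 0.21×18 + 0.69×38.2 = 33.638%
Difference = 33.638 − 27 = 6.638 pp.

+6.6 percentage points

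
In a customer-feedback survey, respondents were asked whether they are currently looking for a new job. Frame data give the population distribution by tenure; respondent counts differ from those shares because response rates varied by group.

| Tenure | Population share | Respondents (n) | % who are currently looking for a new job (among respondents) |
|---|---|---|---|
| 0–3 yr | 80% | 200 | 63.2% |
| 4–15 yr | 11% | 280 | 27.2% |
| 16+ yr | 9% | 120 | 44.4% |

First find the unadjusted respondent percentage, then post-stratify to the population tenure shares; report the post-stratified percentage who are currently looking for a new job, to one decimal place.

Unadjusted (pooled respondent) estimate weights by respondent counts:
  (200/600)×63.2 + (280/600)×27.2 + (120/600)×44.4 = 42.64%
Post-stratifying to population shares instead:
  0.8×63.2 + 0.11×27.2 + 0.09×44.4 = 57.548%

57.5%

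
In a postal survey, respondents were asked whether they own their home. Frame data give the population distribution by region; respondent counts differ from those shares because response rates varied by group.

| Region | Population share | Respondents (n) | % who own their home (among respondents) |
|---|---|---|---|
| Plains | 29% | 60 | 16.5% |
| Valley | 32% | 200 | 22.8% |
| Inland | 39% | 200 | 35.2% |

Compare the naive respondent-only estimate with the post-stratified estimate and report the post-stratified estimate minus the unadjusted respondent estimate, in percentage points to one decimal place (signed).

Without adjustment, the pooled respondent share is:
  (60/460)×16.5 + (200/460)×22.8 + (200/460)×35.2 = 27.3696%
Post-stratified estimate weights by population shares:
  0.29×16.5 + 0.32×22.8 + 0.39×35.2 = 25.809%
Difference = 25.809 − 27.3696 = -1.5606 pp.

-1.6 percentage points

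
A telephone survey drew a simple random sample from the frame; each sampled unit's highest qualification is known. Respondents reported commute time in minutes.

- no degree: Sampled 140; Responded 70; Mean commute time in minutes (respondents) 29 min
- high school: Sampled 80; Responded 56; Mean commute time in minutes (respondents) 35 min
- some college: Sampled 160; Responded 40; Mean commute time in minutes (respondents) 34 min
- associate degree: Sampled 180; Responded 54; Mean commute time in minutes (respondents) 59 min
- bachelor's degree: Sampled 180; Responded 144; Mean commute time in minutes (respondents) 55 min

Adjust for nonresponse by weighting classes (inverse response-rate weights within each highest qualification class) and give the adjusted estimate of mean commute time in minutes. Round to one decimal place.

Response rates by class: no degree 70/140 = 50%, high school 56/80 = 70%, some college 40/160 = 25%, associate degree 54/180 = 30%, bachelor's degree 144/180 = 80%.
Weighting each respondent by the inverse class response rate inflates each class back to its sampled size, so the class weight is n_sampled:
  no degree: 140 × 29 = 4060
  high school: 80 × 35 = 2800
  some college: 160 × 34 = 5440
  associate degree: 180 × 59 = 10,620
  bachelor's degree: 180 × 55 = 9900
Adjusted estimate = 32,820 / 740 = 44.3514 → 44.4.

44.4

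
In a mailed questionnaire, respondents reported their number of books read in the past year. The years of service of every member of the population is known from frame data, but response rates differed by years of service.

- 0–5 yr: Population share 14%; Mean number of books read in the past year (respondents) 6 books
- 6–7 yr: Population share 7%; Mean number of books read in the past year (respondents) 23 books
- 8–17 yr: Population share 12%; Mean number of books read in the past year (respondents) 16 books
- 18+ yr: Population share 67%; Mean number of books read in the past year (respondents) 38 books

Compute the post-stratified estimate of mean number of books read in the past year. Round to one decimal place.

Reweight to the known years of service distribution:
  0–5 yr: 0.14 × 6 = 0.84
  6–7 yr: 0.07 × 23 = 1.61
  8–17 yr: 0.12 × 16 = 1.92
  18+ yr: 0.67 × 38 = 25.46
Post-stratified estimate = 29.83 → 29.8.

29.8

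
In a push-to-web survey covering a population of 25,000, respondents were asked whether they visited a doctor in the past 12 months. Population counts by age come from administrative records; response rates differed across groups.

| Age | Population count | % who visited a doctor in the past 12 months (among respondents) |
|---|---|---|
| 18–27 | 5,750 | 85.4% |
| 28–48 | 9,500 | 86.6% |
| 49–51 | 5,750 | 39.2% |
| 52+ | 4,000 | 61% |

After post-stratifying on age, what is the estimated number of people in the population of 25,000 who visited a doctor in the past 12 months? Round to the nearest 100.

Apply each group's respondent rate to its population count:
  18–27: 5,750 × 85.4% = 4910.5
  28–48: 9,500 × 86.6% = 8227
  49–51: 5,750 × 39.2% = 2254
  52+: 4,000 × 61% = 2440
Estimated total = 17831.5 → 17,800.

17,800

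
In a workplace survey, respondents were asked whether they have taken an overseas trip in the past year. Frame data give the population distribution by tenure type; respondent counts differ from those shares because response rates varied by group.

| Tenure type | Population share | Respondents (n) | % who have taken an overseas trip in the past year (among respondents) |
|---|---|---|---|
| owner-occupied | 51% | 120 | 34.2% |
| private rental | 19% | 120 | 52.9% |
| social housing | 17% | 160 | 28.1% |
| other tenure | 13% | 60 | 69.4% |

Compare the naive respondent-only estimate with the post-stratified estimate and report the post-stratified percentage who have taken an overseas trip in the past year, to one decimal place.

41.3%

Without adjustment, the pooled respondent share is:
  (120/460)×34.2 + (120/460)×52.9 + (160/460)×28.1 + (60/460)×69.4 = 41.5478%
Post-stratified estimate weights by population shares:
  0.51×34.2 + 0.19×52.9 + 0.17×28.1 + 0.13×69.4 = 41.292%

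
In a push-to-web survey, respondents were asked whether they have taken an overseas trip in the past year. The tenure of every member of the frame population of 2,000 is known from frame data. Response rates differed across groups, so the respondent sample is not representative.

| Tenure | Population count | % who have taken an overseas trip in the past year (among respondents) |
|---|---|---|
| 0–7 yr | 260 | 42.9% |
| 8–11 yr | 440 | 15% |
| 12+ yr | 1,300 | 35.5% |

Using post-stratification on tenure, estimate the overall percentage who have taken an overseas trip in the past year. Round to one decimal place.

32.0%

Reweight to the known tenure distribution:
  0–7 yr: (260/2,000) × 42.9 = 5.577
  8–11 yr: (440/2,000) × 15 = 3.3
  12+ yr: (1,300/2,000) × 35.5 = 23.075
Post-stratified estimate = 31.952 → 32.0%.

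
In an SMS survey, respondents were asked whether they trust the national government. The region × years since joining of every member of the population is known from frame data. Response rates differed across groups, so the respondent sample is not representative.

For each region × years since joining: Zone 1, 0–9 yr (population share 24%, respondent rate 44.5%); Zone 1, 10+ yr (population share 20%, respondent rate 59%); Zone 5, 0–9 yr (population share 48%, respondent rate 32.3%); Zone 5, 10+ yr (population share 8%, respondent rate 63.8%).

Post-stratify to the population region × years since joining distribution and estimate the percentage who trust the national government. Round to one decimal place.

43.1%

Weight each group's respondent value by its population share:
  Zone 1, 0–9 yr: 0.24 × 44.5 = 10.68
  Zone 1, 10+ yr: 0.2 × 59 = 11.8
  Zone 5, 0–9 yr: 0.48 × 32.3 = 15.504
  Zone 5, 10+ yr: 0.08 × 63.8 = 5.104
Post-stratified estimate = 43.088 → 43.1%.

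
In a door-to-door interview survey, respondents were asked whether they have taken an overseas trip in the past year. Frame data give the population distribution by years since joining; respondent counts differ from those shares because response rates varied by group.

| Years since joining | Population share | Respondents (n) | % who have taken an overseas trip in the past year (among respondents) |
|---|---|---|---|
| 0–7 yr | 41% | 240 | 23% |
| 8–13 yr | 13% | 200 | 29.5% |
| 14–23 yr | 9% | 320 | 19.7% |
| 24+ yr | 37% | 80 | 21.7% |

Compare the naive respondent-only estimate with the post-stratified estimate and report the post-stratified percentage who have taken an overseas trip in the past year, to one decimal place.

23.1%

Without adjustment, the pooled respondent share is:
  (240/840)×23 + (200/840)×29.5 + (320/840)×19.7 + (80/840)×21.7 = 23.1667%
Post-stratifying to population shares instead:
  0.41×23 + 0.13×29.5 + 0.09×19.7 + 0.37×21.7 = 23.067%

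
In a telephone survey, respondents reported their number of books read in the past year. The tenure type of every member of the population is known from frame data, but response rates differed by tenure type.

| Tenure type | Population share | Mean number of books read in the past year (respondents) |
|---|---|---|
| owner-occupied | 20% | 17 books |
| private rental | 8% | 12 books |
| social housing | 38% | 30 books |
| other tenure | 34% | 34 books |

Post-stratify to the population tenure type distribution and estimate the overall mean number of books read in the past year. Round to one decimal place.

27.3

Reweight to the known tenure type distribution:
  owner-occupied: 0.2 × 17 = 3.4
  private rental: 0.08 × 12 = 0.96
  social housing: 0.38 × 30 = 11.4
  other tenure: 0.34 × 34 = 11.56
Post-stratified estimate = 27.32 → 27.3.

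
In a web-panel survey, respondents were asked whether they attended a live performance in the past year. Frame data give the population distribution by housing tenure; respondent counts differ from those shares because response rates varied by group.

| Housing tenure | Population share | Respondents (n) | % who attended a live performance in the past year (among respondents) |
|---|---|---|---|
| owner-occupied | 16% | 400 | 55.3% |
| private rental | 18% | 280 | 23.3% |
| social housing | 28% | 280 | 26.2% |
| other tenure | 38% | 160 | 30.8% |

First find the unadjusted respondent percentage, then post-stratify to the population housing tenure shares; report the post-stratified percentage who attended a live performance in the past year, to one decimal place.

32.1%

Naive respondent-only estimate (weights = respondent counts):
  (400/1120)×55.3 + (280/1120)×23.3 + (280/1120)×26.2 + (160/1120)×30.8 = 36.525%
Post-stratifying to population shares instead:
  0.16×55.3 + 0.18×23.3 + 0.28×26.2 + 0.38×30.8 = 32.082%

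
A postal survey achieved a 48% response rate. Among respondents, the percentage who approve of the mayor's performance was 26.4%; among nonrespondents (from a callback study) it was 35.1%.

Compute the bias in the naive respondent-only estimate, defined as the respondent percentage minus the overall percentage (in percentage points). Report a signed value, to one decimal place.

Nonresponse fraction = 1 − 0.48 = 0.52.
Bias = (nonresponse fraction) × (respondent percentage − nonrespondent percentage)
     = 0.52 × (26.4 − 35.1) = 0.52 × -8.7 = -4.524.

-4.5 percentage points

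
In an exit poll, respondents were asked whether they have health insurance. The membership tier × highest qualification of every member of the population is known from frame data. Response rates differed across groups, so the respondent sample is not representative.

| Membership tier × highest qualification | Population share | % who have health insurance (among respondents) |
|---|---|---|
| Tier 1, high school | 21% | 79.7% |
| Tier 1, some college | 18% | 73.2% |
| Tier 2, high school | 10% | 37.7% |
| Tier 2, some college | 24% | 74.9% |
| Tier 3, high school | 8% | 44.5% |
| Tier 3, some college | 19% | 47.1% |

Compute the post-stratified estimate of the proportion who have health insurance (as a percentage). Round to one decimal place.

Weight each group's respondent value by its population share:
  Tier 1, high school: 0.21 × 79.7 = 16.737
  Tier 1, some college: 0.18 × 73.2 = 13.176
  Tier 2, high school: 0.1 × 37.7 = 3.77
  Tier 2, some college: 0.24 × 74.9 = 17.976
  Tier 3, high school: 0.08 × 44.5 = 3.56
  Tier 3, some college: 0.19 × 47.1 = 8.949
Post-stratified estimate = 64.168 → 64.2%.

64.2%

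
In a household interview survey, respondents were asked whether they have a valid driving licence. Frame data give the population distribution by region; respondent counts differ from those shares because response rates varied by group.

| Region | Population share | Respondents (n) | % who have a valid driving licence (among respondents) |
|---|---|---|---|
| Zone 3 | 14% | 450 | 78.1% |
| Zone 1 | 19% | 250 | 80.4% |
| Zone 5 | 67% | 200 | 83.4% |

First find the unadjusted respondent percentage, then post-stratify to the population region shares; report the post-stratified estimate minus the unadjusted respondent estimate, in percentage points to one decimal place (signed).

Without adjustment, the pooled respondent share is:
  (450/900)×78.1 + (250/900)×80.4 + (200/900)×83.4 = 79.9167%
Post-stratified estimate weights by population shares:
  0.14×78.1 + 0.19×80.4 + 0.67×83.4 = 82.088%
Difference = 82.088 − 79.9167 = 2.1713 pp.

+2.2 percentage points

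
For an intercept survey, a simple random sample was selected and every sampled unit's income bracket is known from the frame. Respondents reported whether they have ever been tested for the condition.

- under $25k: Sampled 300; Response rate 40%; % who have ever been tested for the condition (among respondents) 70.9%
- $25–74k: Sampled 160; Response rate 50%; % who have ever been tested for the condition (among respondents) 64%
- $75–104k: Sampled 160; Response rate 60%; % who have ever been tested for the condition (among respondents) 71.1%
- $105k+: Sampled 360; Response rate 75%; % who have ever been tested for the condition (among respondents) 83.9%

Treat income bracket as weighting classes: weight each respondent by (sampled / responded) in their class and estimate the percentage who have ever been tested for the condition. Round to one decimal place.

74.6%

Inverse-response-rate weighting restores each class to its sampled count, so class totals weight by n_sampled:
  under $25k: 300 × 70.9 = 21,270
  $25–74k: 160 × 64 = 10,240
  $75–104k: 160 × 71.1 = 11,376
  $105k+: 360 × 83.9 = 30204
Adjusted estimate = 73,090 / 980 = 74.5816 → 74.6%.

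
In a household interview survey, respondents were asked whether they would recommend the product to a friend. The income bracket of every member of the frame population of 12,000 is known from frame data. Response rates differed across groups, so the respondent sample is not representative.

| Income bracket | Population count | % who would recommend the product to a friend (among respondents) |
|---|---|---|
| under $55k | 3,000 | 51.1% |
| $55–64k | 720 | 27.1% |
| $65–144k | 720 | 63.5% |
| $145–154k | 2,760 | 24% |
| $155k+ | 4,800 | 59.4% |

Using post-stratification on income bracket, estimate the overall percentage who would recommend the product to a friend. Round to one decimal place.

47.5%

Post-stratification weights by population share, not respondent share:
  under $55k: (3,000/12,000) × 51.1 = 12.775
  $55–64k: (720/12,000) × 27.1 = 1.626
  $65–144k: (720/12,000) × 63.5 = 3.81
  $145–154k: (2,760/12,000) × 24 = 5.52
  $155k+: (4,800/12,000) × 59.4 = 23.76
Post-stratified estimate = 47.491 → 47.5%.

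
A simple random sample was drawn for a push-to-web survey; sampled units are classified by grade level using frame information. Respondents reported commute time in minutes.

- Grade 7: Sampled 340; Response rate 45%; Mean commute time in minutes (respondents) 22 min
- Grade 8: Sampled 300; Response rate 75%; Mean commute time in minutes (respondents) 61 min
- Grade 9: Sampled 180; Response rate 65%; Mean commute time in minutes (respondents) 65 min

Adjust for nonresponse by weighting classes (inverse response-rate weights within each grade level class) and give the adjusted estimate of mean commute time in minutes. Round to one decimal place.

45.7

With weight = n_sampled/n_responded per class, the weighted class total is n_sampled:
  Grade 7: 340 × 22 = 7480
  Grade 8: 300 × 61 = 18,300
  Grade 9: 180 × 65 = 11,700
Adjusted estimate = 37,480 / 820 = 45.7073 → 45.7.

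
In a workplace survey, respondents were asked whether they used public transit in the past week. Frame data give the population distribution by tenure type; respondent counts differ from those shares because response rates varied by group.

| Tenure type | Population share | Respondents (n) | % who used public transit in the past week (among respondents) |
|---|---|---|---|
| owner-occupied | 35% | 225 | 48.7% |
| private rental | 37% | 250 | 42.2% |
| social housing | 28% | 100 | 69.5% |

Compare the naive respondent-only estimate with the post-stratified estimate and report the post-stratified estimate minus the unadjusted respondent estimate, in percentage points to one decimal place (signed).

+2.6 percentage points

Unadjusted (pooled respondent) estimate weights by respondent counts:
  (225/575)×48.7 + (250/575)×42.2 + (100/575)×69.5 = 49.4913%
Reweighting by population tenure type shares:
  0.35×48.7 + 0.37×42.2 + 0.28×69.5 = 52.119%
Difference = 52.119 − 49.4913 = 2.6277 pp.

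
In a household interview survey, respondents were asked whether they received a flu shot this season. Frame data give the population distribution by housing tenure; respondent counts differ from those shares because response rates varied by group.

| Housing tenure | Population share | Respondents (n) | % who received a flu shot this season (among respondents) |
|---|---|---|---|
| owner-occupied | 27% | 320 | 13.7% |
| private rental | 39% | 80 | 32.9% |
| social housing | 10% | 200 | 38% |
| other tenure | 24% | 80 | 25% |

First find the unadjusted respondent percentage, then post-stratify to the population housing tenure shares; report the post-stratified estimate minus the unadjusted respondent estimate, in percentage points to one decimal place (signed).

+1.9 percentage points

Naive respondent-only estimate (weights = respondent counts):
  (320/680)×13.7 + (80/680)×32.9 + (200/680)×38 + (80/680)×25 = 24.4353%
Post-stratifying to population shares instead:
  0.27×13.7 + 0.39×32.9 + 0.1×38 + 0.24×25 = 26.33%
Difference = 26.33 − 24.4353 = 1.8947 pp.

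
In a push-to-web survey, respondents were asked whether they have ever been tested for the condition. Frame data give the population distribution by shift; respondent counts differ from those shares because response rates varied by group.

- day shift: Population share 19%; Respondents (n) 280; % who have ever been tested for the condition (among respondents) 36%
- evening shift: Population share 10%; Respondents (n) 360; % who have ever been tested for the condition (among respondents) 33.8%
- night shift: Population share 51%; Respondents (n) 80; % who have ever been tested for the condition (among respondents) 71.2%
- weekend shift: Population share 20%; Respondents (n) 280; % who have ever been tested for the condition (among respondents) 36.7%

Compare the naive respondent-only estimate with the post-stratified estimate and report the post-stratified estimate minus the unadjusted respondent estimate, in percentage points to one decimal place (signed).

Without adjustment, the pooled respondent share is:
  (280/1000)×36 + (360/1000)×33.8 + (80/1000)×71.2 + (280/1000)×36.7 = 38.22%
Post-stratified estimate weights by population shares:
  0.19×36 + 0.1×33.8 + 0.51×71.2 + 0.2×36.7 = 53.872%
Difference = 53.872 − 38.22 = 15.652 pp.

+15.7 percentage points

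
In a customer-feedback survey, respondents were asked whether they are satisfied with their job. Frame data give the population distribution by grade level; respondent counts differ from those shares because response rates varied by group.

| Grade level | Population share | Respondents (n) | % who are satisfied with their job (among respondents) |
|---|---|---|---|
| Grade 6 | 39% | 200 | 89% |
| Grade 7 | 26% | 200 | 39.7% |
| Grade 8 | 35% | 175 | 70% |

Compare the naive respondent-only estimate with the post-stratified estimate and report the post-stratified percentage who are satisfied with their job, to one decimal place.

Naive respondent-only estimate (weights = respondent counts):
  (200/575)×89 + (200/575)×39.7 + (175/575)×70 = 66.0696%
Post-stratifying to population shares instead:
  0.39×89 + 0.26×39.7 + 0.35×70 = 69.532%

69.5%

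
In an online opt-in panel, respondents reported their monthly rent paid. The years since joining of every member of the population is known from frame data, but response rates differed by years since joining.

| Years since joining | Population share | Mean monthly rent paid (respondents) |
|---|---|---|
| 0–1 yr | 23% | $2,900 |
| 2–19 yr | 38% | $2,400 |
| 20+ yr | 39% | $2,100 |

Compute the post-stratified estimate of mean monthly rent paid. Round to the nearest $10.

Each cell contributes population-share × respondent value:
  0–1 yr: 0.23 × 2900 = 667
  2–19 yr: 0.38 × 2400 = 912
  20+ yr: 0.39 × 2100 = 819
Post-stratified estimate = 2398 → $2,400.

$2,400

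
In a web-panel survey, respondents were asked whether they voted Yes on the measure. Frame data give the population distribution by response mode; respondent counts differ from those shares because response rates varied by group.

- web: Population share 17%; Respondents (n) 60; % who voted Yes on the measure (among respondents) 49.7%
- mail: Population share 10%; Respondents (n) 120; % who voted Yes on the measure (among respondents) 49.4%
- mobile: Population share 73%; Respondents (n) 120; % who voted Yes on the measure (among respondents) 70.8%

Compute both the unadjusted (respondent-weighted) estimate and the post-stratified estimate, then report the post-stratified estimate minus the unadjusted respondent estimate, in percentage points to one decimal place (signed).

+7.1 percentage points

Unadjusted (pooled respondent) estimate weights by respondent counts:
  (60/300)×49.7 + (120/300)×49.4 + (120/300)×70.8 = 58.02%
Post-stratifying to population shares instead:
  0.17×49.7 + 0.1×49.4 + 0.73×70.8 = 65.073%
Difference = 65.073 − 58.02 = 7.053 pp.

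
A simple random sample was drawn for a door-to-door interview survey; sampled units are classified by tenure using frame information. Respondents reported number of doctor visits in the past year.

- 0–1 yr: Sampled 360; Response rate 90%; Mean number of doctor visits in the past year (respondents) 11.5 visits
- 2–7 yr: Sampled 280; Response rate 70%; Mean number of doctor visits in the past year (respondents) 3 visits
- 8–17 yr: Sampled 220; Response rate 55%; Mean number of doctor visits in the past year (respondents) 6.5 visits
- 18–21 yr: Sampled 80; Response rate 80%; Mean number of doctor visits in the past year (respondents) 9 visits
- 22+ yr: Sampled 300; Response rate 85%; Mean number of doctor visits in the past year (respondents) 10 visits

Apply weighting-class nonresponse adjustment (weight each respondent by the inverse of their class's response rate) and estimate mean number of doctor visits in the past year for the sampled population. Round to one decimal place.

Each respondent's weight = sampled/responded in their class; summing within a class gives n_sampled, so:
  0–1 yr: 360 × 11.5 = 4140
  2–7 yr: 280 × 3 = 840
  8–17 yr: 220 × 6.5 = 1430
  18–21 yr: 80 × 9 = 720
  22+ yr: 300 × 10 = 3000
Adjusted estimate = 10,130 / 1,240 = 8.16935 → 8.2.

8.2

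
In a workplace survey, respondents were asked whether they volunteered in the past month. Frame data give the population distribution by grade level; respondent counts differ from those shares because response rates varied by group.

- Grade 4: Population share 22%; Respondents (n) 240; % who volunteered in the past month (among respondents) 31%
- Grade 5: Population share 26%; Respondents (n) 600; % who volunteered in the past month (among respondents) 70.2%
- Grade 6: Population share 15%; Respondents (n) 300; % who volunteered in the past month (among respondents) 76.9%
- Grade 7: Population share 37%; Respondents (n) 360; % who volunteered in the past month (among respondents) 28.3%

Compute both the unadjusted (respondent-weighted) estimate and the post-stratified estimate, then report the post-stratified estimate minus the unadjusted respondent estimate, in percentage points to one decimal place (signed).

-8.1 percentage points

Without adjustment, the pooled respondent share is:
  (240/1500)×31 + (600/1500)×70.2 + (300/1500)×76.9 + (360/1500)×28.3 = 55.212%
Reweighting by population grade level shares:
  0.22×31 + 0.26×70.2 + 0.15×76.9 + 0.37×28.3 = 47.078%
Difference = 47.078 − 55.212 = -8.134 pp.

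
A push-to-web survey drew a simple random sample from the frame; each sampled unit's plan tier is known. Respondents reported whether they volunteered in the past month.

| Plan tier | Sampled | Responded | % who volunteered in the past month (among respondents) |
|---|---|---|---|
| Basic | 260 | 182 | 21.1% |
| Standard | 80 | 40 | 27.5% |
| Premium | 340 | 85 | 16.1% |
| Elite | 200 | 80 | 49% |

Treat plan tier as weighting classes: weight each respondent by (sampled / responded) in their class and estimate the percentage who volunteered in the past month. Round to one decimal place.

26.1%

Response rates by class: Basic 182/260 = 70%, Standard 40/80 = 50%, Premium 85/340 = 25%, Elite 80/200 = 40%.
Weighting each respondent by the inverse class response rate inflates each class back to its sampled size, so the class weight is n_sampled:
  Basic: 260 × 21.1 = 5486
  Standard: 80 × 27.5 = 2200
  Premium: 340 × 16.1 = 5474
  Elite: 200 × 49 = 9800
Adjusted estimate = 22,960 / 880 = 26.0909 → 26.1%.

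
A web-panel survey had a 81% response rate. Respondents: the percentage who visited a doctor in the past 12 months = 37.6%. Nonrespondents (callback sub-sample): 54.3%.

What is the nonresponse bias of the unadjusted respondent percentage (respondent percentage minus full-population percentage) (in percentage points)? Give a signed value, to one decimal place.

-3.2 percentage points

Nonresponse fraction = 1 − 0.81 = 0.19.
Bias = (nonresponse fraction) × (respondent percentage − nonrespondent percentage)
     = 0.19 × (37.6 − 54.3) = 0.19 × -16.7 = -3.173.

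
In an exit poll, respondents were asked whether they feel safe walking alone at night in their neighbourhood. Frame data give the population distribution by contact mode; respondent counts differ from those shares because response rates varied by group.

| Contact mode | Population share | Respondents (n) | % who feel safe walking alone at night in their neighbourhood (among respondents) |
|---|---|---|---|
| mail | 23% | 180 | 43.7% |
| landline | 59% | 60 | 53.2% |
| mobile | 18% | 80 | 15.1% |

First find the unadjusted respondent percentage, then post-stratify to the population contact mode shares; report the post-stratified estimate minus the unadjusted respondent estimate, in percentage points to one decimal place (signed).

Naive respondent-only estimate (weights = respondent counts):
  (180/320)×43.7 + (60/320)×53.2 + (80/320)×15.1 = 38.3312%
Reweighting by population contact mode shares:
  0.23×43.7 + 0.59×53.2 + 0.18×15.1 = 44.157%
Difference = 44.157 − 38.3312 = 5.8258 pp.

+5.8 percentage points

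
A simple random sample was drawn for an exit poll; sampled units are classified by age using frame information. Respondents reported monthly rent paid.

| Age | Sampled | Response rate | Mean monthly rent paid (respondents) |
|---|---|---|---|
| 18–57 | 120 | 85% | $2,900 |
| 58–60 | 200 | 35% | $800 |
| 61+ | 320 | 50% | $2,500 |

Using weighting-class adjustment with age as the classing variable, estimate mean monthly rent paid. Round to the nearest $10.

Inverse-response-rate weighting restores each class to its sampled count, so class totals weight by n_sampled:
  18–57: 120 × 2900 = 348,000
  58–60: 200 × 800 = 160,000
  61+: 320 × 2500 = 800,000
Adjusted estimate = 1,308,000 / 640 = 2043.75 → $2,040.

$2,040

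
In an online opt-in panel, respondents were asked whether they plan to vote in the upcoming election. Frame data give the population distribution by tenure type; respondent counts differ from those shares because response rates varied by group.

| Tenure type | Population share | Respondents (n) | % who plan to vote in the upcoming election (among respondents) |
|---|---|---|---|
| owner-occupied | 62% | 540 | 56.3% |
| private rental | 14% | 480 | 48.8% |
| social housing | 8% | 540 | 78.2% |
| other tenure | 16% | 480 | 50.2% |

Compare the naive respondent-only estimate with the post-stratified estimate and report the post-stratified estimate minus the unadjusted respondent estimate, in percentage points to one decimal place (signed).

-2.9 percentage points

Naive respondent-only estimate (weights = respondent counts):
  (540/2040)×56.3 + (480/2040)×48.8 + (540/2040)×78.2 + (480/2040)×50.2 = 58.8971%
Reweighting by population tenure type shares:
  0.62×56.3 + 0.14×48.8 + 0.08×78.2 + 0.16×50.2 = 56.026%
Difference = 56.026 − 58.8971 = -2.8711 pp.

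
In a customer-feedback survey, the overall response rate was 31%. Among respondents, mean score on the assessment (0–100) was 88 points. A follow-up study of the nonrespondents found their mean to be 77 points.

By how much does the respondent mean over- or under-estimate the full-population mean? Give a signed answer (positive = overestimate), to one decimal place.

Nonresponse fraction = 1 − 0.31 = 0.69.
Bias = (nonresponse fraction) × (respondent mean − nonrespondent mean)
     = 0.69 × (88 − 77) = 0.69 × 11 = 7.59.

+7.6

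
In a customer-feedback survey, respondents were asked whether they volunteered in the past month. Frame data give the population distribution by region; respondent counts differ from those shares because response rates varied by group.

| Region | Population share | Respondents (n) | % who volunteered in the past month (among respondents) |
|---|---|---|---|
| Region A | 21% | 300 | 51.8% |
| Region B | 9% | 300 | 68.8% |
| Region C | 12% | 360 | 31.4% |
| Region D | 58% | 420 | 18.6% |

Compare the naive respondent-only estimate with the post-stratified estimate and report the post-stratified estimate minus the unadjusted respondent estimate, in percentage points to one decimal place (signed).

Naive respondent-only estimate (weights = respondent counts):
  (300/1380)×51.8 + (300/1380)×68.8 + (360/1380)×31.4 + (420/1380)×18.6 = 40.0696%
Reweighting by population region shares:
  0.21×51.8 + 0.09×68.8 + 0.12×31.4 + 0.58×18.6 = 31.626%
Difference = 31.626 − 40.0696 = -8.4436 pp.

-8.4 percentage points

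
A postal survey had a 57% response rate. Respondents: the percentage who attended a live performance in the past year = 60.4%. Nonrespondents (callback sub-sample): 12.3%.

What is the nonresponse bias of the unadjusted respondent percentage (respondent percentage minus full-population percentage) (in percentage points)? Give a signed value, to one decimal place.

Nonresponse fraction = 1 − 0.57 = 0.43.
Bias = (nonresponse fraction) × (respondent percentage − nonrespondent percentage)
     = 0.43 × (60.4 − 12.3) = 0.43 × 48.1 = 20.683.

+20.7 percentage points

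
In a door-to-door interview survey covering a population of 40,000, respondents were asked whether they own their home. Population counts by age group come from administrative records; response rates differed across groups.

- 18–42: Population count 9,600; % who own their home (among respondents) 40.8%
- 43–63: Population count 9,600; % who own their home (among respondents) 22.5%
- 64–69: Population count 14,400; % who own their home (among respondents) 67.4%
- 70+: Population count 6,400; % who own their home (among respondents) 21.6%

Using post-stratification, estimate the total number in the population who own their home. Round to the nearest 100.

Estimated count per cell = population count × respondent percentage:
  18–42: 9,600 × 40.8% = 3916.8
  43–63: 9,600 × 22.5% = 2160
  64–69: 14,400 × 67.4% = 9705.6
  70+: 6,400 × 21.6% = 1382.4
Estimated total = 17164.8 → 17,200.

17,200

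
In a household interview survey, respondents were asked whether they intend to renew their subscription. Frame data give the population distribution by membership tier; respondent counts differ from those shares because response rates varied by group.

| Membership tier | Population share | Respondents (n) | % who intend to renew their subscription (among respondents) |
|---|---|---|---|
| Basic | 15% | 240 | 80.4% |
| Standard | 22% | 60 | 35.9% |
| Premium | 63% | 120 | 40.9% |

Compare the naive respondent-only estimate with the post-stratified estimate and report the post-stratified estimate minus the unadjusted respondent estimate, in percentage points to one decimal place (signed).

Without adjustment, the pooled respondent share is:
  (240/420)×80.4 + (60/420)×35.9 + (120/420)×40.9 = 62.7571%
Post-stratified estimate weights by population shares:
  0.15×80.4 + 0.22×35.9 + 0.63×40.9 = 45.725%
Difference = 45.725 − 62.7571 = -17.0321 pp.

-17.0 percentage points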